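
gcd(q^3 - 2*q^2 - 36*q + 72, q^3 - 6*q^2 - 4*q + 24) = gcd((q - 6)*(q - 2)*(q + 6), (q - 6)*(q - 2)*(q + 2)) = q^2 - 8*q + 12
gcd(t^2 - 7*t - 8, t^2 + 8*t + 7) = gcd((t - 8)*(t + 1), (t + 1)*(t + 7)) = t + 1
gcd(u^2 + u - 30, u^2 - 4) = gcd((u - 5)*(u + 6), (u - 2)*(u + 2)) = 1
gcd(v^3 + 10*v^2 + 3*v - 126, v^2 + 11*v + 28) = v + 7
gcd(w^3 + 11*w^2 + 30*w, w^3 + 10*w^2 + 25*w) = w^2 + 5*w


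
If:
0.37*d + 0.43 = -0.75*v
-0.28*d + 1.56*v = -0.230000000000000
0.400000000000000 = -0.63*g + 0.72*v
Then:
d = -0.63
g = -0.93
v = -0.26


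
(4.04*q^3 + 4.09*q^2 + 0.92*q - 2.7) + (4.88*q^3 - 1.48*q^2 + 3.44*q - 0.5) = 8.92*q^3 + 2.61*q^2 + 4.36*q - 3.2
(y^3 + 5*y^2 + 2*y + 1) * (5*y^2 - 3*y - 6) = 5*y^5 + 22*y^4 - 11*y^3 - 31*y^2 - 15*y - 6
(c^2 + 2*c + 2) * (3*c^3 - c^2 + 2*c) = 3*c^5 + 5*c^4 + 6*c^3 + 2*c^2 + 4*c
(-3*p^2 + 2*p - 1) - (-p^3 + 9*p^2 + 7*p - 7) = p^3 - 12*p^2 - 5*p + 6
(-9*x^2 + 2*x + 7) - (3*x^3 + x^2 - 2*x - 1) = -3*x^3 - 10*x^2 + 4*x + 8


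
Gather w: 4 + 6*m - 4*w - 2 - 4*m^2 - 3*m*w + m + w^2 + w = -4*m^2 + 7*m + w^2 + w*(-3*m - 3) + 2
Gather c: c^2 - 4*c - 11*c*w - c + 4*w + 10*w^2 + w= c^2 + c*(-11*w - 5) + 10*w^2 + 5*w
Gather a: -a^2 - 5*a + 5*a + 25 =25 - a^2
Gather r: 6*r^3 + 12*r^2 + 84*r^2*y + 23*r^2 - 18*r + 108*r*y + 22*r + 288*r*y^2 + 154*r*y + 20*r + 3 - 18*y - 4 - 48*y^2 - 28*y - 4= 6*r^3 + r^2*(84*y + 35) + r*(288*y^2 + 262*y + 24) - 48*y^2 - 46*y - 5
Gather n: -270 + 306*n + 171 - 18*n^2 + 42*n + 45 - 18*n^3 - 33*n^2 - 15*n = -18*n^3 - 51*n^2 + 333*n - 54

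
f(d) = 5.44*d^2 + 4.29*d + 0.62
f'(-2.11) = -18.67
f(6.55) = 262.11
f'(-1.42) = -11.16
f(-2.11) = 15.79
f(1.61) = 21.63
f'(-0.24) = 1.68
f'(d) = 10.88*d + 4.29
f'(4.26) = 50.64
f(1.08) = 11.60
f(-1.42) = 5.50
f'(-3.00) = -28.35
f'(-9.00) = -93.63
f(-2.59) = 26.00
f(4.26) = 117.62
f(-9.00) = 402.65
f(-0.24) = -0.10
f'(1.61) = 21.81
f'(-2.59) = -23.89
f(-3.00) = 36.71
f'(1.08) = 16.04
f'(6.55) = 75.55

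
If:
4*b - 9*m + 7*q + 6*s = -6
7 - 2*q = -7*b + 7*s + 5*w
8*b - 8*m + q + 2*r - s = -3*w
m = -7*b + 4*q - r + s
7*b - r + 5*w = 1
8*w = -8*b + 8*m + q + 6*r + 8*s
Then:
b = -37072/82989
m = 580/27663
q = -49943/82989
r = 121189/165978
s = 1735/55326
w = 17915/18442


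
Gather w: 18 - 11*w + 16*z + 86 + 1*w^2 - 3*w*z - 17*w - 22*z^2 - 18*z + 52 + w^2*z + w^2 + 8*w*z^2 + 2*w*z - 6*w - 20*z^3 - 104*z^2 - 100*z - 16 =w^2*(z + 2) + w*(8*z^2 - z - 34) - 20*z^3 - 126*z^2 - 102*z + 140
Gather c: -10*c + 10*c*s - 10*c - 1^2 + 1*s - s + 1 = c*(10*s - 20)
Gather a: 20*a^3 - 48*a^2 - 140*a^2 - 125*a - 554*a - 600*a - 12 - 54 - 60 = 20*a^3 - 188*a^2 - 1279*a - 126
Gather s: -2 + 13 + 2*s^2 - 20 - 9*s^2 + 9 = -7*s^2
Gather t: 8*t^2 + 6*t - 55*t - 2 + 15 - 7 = 8*t^2 - 49*t + 6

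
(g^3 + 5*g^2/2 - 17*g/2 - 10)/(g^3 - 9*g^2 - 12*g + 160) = (2*g^2 - 3*g - 5)/(2*(g^2 - 13*g + 40))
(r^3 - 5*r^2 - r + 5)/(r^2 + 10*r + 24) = (r^3 - 5*r^2 - r + 5)/(r^2 + 10*r + 24)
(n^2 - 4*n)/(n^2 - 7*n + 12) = n/(n - 3)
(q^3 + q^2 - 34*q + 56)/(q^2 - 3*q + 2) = (q^2 + 3*q - 28)/(q - 1)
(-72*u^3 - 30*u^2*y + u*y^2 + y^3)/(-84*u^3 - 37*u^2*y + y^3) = (-6*u + y)/(-7*u + y)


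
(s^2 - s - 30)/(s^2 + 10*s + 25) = (s - 6)/(s + 5)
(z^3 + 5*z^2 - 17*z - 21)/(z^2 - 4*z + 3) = (z^2 + 8*z + 7)/(z - 1)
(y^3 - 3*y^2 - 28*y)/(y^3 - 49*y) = (y + 4)/(y + 7)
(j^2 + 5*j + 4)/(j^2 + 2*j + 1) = (j + 4)/(j + 1)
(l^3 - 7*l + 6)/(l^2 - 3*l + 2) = l + 3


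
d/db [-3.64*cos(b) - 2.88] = 3.64*sin(b)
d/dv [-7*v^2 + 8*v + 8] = 8 - 14*v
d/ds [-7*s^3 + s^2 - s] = -21*s^2 + 2*s - 1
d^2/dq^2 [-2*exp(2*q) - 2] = -8*exp(2*q)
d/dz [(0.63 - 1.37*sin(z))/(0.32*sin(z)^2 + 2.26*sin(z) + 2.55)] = (0.4384*sin(z)^2 - 0.4032*sin(z) - 4.9173)*cos(z)/(0.1024*sin(z)^4 + 1.4464*sin(z)^3 + 6.7396*sin(z)^2 + 11.526*sin(z) + 6.5025)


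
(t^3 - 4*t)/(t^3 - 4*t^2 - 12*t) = (t - 2)/(t - 6)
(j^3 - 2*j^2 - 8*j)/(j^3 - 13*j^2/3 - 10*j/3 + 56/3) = 3*j/(3*j - 7)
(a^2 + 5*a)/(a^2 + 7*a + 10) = a/(a + 2)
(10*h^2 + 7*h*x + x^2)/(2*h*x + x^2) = (5*h + x)/x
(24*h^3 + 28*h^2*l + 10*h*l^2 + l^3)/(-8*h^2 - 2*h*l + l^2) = (-12*h^2 - 8*h*l - l^2)/(4*h - l)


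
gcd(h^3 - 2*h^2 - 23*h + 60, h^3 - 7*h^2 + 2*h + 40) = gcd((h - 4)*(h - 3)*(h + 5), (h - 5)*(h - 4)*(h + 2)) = h - 4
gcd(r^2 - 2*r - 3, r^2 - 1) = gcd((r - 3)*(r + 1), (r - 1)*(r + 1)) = r + 1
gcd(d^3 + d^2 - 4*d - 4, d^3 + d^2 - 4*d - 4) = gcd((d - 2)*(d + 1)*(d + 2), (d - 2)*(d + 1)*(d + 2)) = d^3 + d^2 - 4*d - 4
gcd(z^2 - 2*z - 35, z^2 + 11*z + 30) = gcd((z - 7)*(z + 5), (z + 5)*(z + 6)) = z + 5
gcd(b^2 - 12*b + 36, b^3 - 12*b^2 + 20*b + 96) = b - 6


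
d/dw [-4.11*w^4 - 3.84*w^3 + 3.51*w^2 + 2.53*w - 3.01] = -16.44*w^3 - 11.52*w^2 + 7.02*w + 2.53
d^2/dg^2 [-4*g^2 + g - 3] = -8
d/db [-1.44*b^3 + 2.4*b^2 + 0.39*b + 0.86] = -4.32*b^2 + 4.8*b + 0.39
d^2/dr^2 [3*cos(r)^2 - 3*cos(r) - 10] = 3*cos(r) - 6*cos(2*r)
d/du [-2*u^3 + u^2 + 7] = 2*u*(1 - 3*u)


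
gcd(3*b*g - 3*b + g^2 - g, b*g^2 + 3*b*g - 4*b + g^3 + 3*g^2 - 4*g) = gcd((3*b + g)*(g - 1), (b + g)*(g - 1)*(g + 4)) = g - 1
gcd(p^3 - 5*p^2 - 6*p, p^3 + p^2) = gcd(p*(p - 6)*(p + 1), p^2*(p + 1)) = p^2 + p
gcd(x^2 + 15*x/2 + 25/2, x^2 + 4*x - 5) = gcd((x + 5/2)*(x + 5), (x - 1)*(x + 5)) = x + 5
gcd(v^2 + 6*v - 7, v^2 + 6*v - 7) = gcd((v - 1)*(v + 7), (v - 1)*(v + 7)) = v^2 + 6*v - 7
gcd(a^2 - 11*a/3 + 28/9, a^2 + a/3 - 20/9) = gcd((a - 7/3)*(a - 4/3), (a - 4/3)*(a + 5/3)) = a - 4/3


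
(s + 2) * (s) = s^2 + 2*s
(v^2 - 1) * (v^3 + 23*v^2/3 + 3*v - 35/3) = v^5 + 23*v^4/3 + 2*v^3 - 58*v^2/3 - 3*v + 35/3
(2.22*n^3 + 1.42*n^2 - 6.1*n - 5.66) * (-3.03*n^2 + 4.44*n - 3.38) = -6.7266*n^5 + 5.5542*n^4 + 17.2842*n^3 - 14.7338*n^2 - 4.5124*n + 19.1308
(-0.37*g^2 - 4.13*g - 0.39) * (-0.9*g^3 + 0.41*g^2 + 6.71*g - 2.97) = 0.333*g^5 + 3.5653*g^4 - 3.825*g^3 - 26.7733*g^2 + 9.6492*g + 1.1583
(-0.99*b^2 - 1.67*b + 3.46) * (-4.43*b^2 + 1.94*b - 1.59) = 4.3857*b^4 + 5.4775*b^3 - 16.9935*b^2 + 9.3677*b - 5.5014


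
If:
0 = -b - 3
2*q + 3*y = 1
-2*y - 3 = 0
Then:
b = -3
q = 11/4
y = -3/2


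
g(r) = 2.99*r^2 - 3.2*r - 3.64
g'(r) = 5.98*r - 3.2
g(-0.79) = 0.75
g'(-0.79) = -7.92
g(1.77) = 0.06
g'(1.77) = 7.38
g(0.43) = -4.46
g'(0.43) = -0.63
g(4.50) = 42.51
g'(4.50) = 23.71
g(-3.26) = 38.57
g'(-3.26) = -22.69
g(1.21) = -3.13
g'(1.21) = 4.04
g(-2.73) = 27.38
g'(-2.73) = -19.53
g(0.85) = -4.20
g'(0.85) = 1.88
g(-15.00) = 717.11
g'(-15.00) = -92.90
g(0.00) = -3.64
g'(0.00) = -3.20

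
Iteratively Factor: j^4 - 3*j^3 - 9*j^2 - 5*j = (j)*(j^3 - 3*j^2 - 9*j - 5) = j*(j + 1)*(j^2 - 4*j - 5) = j*(j + 1)^2*(j - 5)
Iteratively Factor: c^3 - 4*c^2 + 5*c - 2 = (c - 1)*(c^2 - 3*c + 2) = (c - 1)^2*(c - 2)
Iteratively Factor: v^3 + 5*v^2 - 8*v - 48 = (v + 4)*(v^2 + v - 12) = (v - 3)*(v + 4)*(v + 4)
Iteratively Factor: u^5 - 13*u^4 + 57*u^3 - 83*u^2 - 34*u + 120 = (u - 5)*(u^4 - 8*u^3 + 17*u^2 + 2*u - 24) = (u - 5)*(u + 1)*(u^3 - 9*u^2 + 26*u - 24) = (u - 5)*(u - 2)*(u + 1)*(u^2 - 7*u + 12) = (u - 5)*(u - 3)*(u - 2)*(u + 1)*(u - 4)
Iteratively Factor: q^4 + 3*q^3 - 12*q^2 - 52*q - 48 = (q + 3)*(q^3 - 12*q - 16) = (q + 2)*(q + 3)*(q^2 - 2*q - 8) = (q + 2)^2*(q + 3)*(q - 4)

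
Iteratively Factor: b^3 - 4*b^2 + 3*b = (b)*(b^2 - 4*b + 3) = b*(b - 3)*(b - 1)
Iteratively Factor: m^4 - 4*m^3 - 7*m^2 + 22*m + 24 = (m + 2)*(m^3 - 6*m^2 + 5*m + 12) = (m - 4)*(m + 2)*(m^2 - 2*m - 3) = (m - 4)*(m + 1)*(m + 2)*(m - 3)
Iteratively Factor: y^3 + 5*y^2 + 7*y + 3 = (y + 1)*(y^2 + 4*y + 3) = (y + 1)*(y + 3)*(y + 1)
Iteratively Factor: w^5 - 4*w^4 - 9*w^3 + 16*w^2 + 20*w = (w - 5)*(w^4 + w^3 - 4*w^2 - 4*w) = (w - 5)*(w + 1)*(w^3 - 4*w) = (w - 5)*(w - 2)*(w + 1)*(w^2 + 2*w) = (w - 5)*(w - 2)*(w + 1)*(w + 2)*(w)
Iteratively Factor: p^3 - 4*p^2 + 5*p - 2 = (p - 1)*(p^2 - 3*p + 2) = (p - 2)*(p - 1)*(p - 1)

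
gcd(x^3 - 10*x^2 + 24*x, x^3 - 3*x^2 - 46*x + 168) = x^2 - 10*x + 24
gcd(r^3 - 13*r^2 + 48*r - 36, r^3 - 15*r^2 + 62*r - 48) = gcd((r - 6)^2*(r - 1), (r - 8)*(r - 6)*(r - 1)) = r^2 - 7*r + 6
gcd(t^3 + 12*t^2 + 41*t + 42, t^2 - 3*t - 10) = t + 2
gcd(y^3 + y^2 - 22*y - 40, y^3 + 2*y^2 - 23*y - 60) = y^2 - y - 20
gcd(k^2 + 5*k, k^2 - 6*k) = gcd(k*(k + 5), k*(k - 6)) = k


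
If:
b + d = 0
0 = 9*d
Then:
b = 0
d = 0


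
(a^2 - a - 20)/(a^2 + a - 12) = (a - 5)/(a - 3)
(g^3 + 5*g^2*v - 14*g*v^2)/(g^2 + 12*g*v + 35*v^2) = g*(g - 2*v)/(g + 5*v)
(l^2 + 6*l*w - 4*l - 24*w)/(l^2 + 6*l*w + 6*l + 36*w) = (l - 4)/(l + 6)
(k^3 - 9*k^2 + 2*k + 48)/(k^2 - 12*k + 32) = (k^2 - k - 6)/(k - 4)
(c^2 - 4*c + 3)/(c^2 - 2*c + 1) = (c - 3)/(c - 1)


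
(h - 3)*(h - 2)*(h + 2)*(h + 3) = h^4 - 13*h^2 + 36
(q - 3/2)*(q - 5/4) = q^2 - 11*q/4 + 15/8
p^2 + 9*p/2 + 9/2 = (p + 3/2)*(p + 3)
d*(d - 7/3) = d^2 - 7*d/3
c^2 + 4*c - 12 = (c - 2)*(c + 6)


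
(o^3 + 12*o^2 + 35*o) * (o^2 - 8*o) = o^5 + 4*o^4 - 61*o^3 - 280*o^2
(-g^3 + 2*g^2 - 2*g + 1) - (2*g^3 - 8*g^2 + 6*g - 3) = -3*g^3 + 10*g^2 - 8*g + 4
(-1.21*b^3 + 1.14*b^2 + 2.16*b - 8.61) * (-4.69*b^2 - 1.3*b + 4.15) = 5.6749*b^5 - 3.7736*b^4 - 16.6339*b^3 + 42.3039*b^2 + 20.157*b - 35.7315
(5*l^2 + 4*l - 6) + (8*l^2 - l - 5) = 13*l^2 + 3*l - 11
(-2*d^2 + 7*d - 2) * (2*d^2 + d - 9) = -4*d^4 + 12*d^3 + 21*d^2 - 65*d + 18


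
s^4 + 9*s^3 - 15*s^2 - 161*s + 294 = (s - 3)*(s - 2)*(s + 7)^2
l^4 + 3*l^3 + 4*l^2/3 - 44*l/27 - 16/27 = (l - 2/3)*(l + 1/3)*(l + 4/3)*(l + 2)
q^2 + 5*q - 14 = (q - 2)*(q + 7)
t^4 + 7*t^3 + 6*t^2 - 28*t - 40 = (t - 2)*(t + 2)^2*(t + 5)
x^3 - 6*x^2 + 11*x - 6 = (x - 3)*(x - 2)*(x - 1)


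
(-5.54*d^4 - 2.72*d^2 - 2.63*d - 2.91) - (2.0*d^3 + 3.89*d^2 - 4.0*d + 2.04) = -5.54*d^4 - 2.0*d^3 - 6.61*d^2 + 1.37*d - 4.95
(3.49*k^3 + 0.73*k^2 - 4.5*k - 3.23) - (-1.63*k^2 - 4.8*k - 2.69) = 3.49*k^3 + 2.36*k^2 + 0.3*k - 0.54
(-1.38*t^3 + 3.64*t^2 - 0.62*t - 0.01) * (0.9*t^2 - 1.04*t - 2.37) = -1.242*t^5 + 4.7112*t^4 - 1.073*t^3 - 7.991*t^2 + 1.4798*t + 0.0237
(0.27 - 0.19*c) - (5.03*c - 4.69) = 4.96 - 5.22*c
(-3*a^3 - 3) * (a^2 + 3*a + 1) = -3*a^5 - 9*a^4 - 3*a^3 - 3*a^2 - 9*a - 3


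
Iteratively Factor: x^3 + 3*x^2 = (x)*(x^2 + 3*x) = x^2*(x + 3)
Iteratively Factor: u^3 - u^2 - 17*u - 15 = (u - 5)*(u^2 + 4*u + 3) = (u - 5)*(u + 1)*(u + 3)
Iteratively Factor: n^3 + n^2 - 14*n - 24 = (n - 4)*(n^2 + 5*n + 6) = (n - 4)*(n + 2)*(n + 3)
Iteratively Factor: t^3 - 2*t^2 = (t)*(t^2 - 2*t) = t*(t - 2)*(t)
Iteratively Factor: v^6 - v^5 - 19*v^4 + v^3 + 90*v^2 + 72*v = (v)*(v^5 - v^4 - 19*v^3 + v^2 + 90*v + 72) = v*(v + 1)*(v^4 - 2*v^3 - 17*v^2 + 18*v + 72) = v*(v + 1)*(v + 3)*(v^3 - 5*v^2 - 2*v + 24) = v*(v + 1)*(v + 2)*(v + 3)*(v^2 - 7*v + 12) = v*(v - 4)*(v + 1)*(v + 2)*(v + 3)*(v - 3)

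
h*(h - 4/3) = h^2 - 4*h/3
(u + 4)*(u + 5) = u^2 + 9*u + 20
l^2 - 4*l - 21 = (l - 7)*(l + 3)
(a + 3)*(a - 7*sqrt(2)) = a^2 - 7*sqrt(2)*a + 3*a - 21*sqrt(2)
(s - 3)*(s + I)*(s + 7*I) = s^3 - 3*s^2 + 8*I*s^2 - 7*s - 24*I*s + 21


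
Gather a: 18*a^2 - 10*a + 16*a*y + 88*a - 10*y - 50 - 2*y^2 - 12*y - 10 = 18*a^2 + a*(16*y + 78) - 2*y^2 - 22*y - 60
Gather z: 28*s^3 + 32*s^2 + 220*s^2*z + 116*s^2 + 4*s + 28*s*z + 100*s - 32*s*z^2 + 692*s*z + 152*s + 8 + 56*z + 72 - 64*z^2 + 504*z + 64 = 28*s^3 + 148*s^2 + 256*s + z^2*(-32*s - 64) + z*(220*s^2 + 720*s + 560) + 144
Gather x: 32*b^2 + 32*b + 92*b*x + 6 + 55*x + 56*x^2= 32*b^2 + 32*b + 56*x^2 + x*(92*b + 55) + 6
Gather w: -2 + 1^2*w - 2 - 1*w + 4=0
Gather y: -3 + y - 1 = y - 4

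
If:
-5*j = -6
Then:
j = 6/5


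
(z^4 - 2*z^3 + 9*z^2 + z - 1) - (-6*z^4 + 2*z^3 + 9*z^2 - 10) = 7*z^4 - 4*z^3 + z + 9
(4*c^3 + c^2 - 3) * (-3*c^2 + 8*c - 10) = -12*c^5 + 29*c^4 - 32*c^3 - c^2 - 24*c + 30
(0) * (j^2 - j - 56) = 0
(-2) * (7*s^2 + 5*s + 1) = -14*s^2 - 10*s - 2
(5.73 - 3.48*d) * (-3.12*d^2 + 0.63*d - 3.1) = 10.8576*d^3 - 20.07*d^2 + 14.3979*d - 17.763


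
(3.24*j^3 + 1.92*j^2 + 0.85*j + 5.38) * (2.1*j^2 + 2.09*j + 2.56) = 6.804*j^5 + 10.8036*j^4 + 14.0922*j^3 + 17.9897*j^2 + 13.4202*j + 13.7728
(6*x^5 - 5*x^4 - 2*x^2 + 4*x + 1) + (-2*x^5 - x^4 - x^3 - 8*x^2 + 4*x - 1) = 4*x^5 - 6*x^4 - x^3 - 10*x^2 + 8*x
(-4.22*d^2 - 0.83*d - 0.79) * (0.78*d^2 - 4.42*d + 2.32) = -3.2916*d^4 + 18.005*d^3 - 6.738*d^2 + 1.5662*d - 1.8328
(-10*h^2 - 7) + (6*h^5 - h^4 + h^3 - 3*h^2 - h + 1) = 6*h^5 - h^4 + h^3 - 13*h^2 - h - 6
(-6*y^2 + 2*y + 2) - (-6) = -6*y^2 + 2*y + 8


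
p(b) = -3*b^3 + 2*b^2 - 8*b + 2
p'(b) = -9*b^2 + 4*b - 8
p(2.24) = -39.60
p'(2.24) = -44.20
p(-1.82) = 41.27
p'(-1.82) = -45.09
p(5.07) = -378.12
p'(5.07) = -219.06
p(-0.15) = 3.26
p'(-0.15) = -8.80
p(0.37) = -0.84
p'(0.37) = -7.75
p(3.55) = -135.41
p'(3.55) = -107.22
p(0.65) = -3.18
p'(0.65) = -9.20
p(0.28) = -0.15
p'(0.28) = -7.59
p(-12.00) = 5570.00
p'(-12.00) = -1352.00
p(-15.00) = 10697.00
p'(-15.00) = -2093.00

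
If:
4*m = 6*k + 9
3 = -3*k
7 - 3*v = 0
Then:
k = -1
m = 3/4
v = 7/3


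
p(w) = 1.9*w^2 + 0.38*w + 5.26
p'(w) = 3.8*w + 0.38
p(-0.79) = 6.15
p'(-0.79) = -2.62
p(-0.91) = 6.49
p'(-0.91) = -3.08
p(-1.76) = 10.48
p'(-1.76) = -6.31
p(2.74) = 20.57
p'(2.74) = 10.79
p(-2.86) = 19.71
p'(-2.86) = -10.49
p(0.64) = 6.28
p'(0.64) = 2.81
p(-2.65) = 17.60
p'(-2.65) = -9.69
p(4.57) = 46.68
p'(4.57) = 17.75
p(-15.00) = 427.06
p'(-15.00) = -56.62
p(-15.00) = 427.06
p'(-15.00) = -56.62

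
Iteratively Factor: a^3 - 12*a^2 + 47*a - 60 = (a - 4)*(a^2 - 8*a + 15) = (a - 4)*(a - 3)*(a - 5)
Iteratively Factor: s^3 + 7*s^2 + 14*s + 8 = (s + 2)*(s^2 + 5*s + 4) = (s + 1)*(s + 2)*(s + 4)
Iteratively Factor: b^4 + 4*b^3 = (b)*(b^3 + 4*b^2) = b*(b + 4)*(b^2) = b^2*(b + 4)*(b)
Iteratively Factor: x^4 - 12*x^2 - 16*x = (x)*(x^3 - 12*x - 16) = x*(x + 2)*(x^2 - 2*x - 8) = x*(x - 4)*(x + 2)*(x + 2)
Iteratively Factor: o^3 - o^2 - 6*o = (o)*(o^2 - o - 6) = o*(o - 3)*(o + 2)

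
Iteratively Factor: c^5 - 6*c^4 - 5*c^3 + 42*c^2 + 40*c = (c + 2)*(c^4 - 8*c^3 + 11*c^2 + 20*c) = (c + 1)*(c + 2)*(c^3 - 9*c^2 + 20*c) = (c - 4)*(c + 1)*(c + 2)*(c^2 - 5*c) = (c - 5)*(c - 4)*(c + 1)*(c + 2)*(c)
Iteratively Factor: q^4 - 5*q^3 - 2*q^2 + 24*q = (q - 3)*(q^3 - 2*q^2 - 8*q) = q*(q - 3)*(q^2 - 2*q - 8) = q*(q - 4)*(q - 3)*(q + 2)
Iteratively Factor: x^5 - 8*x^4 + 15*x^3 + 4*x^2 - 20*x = (x)*(x^4 - 8*x^3 + 15*x^2 + 4*x - 20) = x*(x - 2)*(x^3 - 6*x^2 + 3*x + 10) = x*(x - 5)*(x - 2)*(x^2 - x - 2) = x*(x - 5)*(x - 2)*(x + 1)*(x - 2)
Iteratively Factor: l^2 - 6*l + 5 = (l - 5)*(l - 1)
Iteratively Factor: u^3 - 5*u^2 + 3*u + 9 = (u - 3)*(u^2 - 2*u - 3) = (u - 3)^2*(u + 1)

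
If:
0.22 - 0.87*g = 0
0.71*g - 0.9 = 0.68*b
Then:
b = -1.06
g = 0.25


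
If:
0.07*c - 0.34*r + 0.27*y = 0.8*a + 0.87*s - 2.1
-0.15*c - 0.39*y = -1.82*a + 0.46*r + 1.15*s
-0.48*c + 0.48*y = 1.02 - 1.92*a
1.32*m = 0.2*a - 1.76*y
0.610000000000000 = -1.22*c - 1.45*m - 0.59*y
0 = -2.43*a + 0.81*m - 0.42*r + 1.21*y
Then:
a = 0.35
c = -2.31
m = 2.16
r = -2.42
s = 2.36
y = -1.58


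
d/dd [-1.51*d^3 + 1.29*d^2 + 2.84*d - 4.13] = -4.53*d^2 + 2.58*d + 2.84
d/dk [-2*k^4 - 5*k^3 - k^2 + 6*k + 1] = -8*k^3 - 15*k^2 - 2*k + 6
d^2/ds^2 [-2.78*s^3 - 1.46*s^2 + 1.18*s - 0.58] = -16.68*s - 2.92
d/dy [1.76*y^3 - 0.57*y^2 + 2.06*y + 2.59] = 5.28*y^2 - 1.14*y + 2.06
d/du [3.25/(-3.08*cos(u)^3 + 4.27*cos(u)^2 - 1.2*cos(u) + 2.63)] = (-30.03*cos(u)^2 + 27.755*cos(u) - 3.9)*sin(u)/(3.08*cos(u)^3 - 4.27*cos(u)^2 + 1.2*cos(u) - 2.63)^2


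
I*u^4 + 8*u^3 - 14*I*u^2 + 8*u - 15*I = (u - 5*I)*(u - 3*I)*(u + I)*(I*u + 1)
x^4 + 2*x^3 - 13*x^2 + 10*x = x*(x - 2)*(x - 1)*(x + 5)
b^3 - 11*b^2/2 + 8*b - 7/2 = (b - 7/2)*(b - 1)^2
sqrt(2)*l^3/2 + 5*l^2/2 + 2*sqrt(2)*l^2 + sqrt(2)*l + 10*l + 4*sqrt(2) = (l + 4)*(l + 2*sqrt(2))*(sqrt(2)*l/2 + 1/2)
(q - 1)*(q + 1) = q^2 - 1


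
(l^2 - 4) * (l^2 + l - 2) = l^4 + l^3 - 6*l^2 - 4*l + 8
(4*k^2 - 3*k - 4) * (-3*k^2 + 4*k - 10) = -12*k^4 + 25*k^3 - 40*k^2 + 14*k + 40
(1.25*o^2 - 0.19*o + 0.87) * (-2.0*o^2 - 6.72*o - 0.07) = -2.5*o^4 - 8.02*o^3 - 0.5507*o^2 - 5.8331*o - 0.0609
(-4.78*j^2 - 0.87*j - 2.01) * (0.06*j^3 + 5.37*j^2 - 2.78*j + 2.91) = -0.2868*j^5 - 25.7208*j^4 + 8.4959*j^3 - 22.2849*j^2 + 3.0561*j - 5.8491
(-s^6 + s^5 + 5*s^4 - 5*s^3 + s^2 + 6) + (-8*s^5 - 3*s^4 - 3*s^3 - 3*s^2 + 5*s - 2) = -s^6 - 7*s^5 + 2*s^4 - 8*s^3 - 2*s^2 + 5*s + 4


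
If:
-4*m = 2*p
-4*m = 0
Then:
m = 0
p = 0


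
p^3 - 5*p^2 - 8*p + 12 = (p - 6)*(p - 1)*(p + 2)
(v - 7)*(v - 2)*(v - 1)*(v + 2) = v^4 - 8*v^3 + 3*v^2 + 32*v - 28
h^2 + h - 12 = (h - 3)*(h + 4)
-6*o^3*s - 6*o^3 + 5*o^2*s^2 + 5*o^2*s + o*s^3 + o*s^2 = (-o + s)*(6*o + s)*(o*s + o)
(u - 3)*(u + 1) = u^2 - 2*u - 3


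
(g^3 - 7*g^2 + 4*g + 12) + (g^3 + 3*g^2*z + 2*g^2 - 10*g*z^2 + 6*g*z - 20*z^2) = 2*g^3 + 3*g^2*z - 5*g^2 - 10*g*z^2 + 6*g*z + 4*g - 20*z^2 + 12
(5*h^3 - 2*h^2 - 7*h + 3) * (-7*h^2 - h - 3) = -35*h^5 + 9*h^4 + 36*h^3 - 8*h^2 + 18*h - 9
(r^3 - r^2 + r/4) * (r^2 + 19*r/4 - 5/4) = r^5 + 15*r^4/4 - 23*r^3/4 + 39*r^2/16 - 5*r/16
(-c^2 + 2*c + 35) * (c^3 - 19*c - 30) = -c^5 + 2*c^4 + 54*c^3 - 8*c^2 - 725*c - 1050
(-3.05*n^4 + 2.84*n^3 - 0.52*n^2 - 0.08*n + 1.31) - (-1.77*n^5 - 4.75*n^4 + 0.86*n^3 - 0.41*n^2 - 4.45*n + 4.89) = 1.77*n^5 + 1.7*n^4 + 1.98*n^3 - 0.11*n^2 + 4.37*n - 3.58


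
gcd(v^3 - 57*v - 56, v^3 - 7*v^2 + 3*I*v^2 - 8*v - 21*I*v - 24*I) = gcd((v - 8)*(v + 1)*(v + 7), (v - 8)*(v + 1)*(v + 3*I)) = v^2 - 7*v - 8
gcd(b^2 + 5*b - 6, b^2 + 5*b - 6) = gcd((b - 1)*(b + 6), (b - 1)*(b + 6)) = b^2 + 5*b - 6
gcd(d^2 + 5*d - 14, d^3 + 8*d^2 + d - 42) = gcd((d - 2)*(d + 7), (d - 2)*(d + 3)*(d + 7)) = d^2 + 5*d - 14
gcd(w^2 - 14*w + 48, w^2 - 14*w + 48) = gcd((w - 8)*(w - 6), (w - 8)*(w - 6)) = w^2 - 14*w + 48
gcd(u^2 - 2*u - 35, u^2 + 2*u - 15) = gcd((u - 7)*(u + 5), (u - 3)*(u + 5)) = u + 5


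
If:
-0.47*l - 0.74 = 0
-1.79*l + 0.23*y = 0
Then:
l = -1.57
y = -12.25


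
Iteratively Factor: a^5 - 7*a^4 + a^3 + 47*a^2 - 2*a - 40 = (a + 1)*(a^4 - 8*a^3 + 9*a^2 + 38*a - 40) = (a - 4)*(a + 1)*(a^3 - 4*a^2 - 7*a + 10) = (a - 4)*(a + 1)*(a + 2)*(a^2 - 6*a + 5) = (a - 5)*(a - 4)*(a + 1)*(a + 2)*(a - 1)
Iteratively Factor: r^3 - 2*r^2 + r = (r - 1)*(r^2 - r) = (r - 1)^2*(r)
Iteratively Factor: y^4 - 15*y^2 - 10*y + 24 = (y - 1)*(y^3 + y^2 - 14*y - 24) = (y - 1)*(y + 2)*(y^2 - y - 12) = (y - 1)*(y + 2)*(y + 3)*(y - 4)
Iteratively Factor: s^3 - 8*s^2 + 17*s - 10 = (s - 1)*(s^2 - 7*s + 10) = (s - 5)*(s - 1)*(s - 2)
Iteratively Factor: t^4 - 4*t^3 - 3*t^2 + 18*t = (t - 3)*(t^3 - t^2 - 6*t) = t*(t - 3)*(t^2 - t - 6) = t*(t - 3)*(t + 2)*(t - 3)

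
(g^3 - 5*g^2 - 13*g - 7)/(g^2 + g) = g - 6 - 7/g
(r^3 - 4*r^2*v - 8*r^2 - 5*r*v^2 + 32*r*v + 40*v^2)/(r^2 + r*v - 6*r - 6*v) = (r^2 - 5*r*v - 8*r + 40*v)/(r - 6)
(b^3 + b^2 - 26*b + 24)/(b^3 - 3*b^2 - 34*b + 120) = (b - 1)/(b - 5)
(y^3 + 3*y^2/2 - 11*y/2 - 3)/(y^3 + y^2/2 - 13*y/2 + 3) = (2*y + 1)/(2*y - 1)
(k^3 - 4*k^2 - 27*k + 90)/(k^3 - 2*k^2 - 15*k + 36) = (k^2 - k - 30)/(k^2 + k - 12)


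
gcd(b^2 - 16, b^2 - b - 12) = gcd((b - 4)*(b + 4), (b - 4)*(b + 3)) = b - 4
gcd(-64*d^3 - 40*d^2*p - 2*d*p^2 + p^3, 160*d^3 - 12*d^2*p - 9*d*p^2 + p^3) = -32*d^2 - 4*d*p + p^2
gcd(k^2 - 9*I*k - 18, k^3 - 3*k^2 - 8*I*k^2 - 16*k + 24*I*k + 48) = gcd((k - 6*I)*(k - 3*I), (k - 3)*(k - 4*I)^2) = 1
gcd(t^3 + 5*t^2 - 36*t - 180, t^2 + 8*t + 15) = t + 5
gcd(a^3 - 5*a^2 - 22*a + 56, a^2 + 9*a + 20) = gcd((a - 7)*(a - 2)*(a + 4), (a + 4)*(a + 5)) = a + 4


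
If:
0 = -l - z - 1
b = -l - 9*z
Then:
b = 1 - 8*z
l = -z - 1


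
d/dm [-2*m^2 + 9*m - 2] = 9 - 4*m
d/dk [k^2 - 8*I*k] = 2*k - 8*I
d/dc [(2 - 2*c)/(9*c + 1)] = -20/(9*c + 1)^2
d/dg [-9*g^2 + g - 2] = 1 - 18*g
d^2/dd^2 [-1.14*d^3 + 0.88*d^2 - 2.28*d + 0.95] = 1.76 - 6.84*d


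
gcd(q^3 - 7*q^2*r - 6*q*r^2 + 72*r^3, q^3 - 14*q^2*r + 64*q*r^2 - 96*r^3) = q^2 - 10*q*r + 24*r^2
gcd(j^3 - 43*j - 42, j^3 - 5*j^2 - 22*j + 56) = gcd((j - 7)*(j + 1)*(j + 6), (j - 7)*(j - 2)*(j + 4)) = j - 7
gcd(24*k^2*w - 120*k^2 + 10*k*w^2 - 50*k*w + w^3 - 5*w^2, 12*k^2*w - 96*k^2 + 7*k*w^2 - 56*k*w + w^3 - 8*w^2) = 4*k + w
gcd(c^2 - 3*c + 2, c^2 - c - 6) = 1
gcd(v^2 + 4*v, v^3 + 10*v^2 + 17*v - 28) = v + 4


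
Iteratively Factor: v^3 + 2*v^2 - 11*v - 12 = (v - 3)*(v^2 + 5*v + 4) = (v - 3)*(v + 4)*(v + 1)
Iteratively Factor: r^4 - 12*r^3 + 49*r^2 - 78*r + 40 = (r - 2)*(r^3 - 10*r^2 + 29*r - 20) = (r - 2)*(r - 1)*(r^2 - 9*r + 20) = (r - 5)*(r - 2)*(r - 1)*(r - 4)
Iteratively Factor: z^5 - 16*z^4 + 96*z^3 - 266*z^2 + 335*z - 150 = (z - 5)*(z^4 - 11*z^3 + 41*z^2 - 61*z + 30) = (z - 5)*(z - 1)*(z^3 - 10*z^2 + 31*z - 30) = (z - 5)^2*(z - 1)*(z^2 - 5*z + 6) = (z - 5)^2*(z - 2)*(z - 1)*(z - 3)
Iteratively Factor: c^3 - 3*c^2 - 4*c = (c + 1)*(c^2 - 4*c) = c*(c + 1)*(c - 4)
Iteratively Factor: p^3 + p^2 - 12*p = (p - 3)*(p^2 + 4*p) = p*(p - 3)*(p + 4)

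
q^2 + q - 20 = (q - 4)*(q + 5)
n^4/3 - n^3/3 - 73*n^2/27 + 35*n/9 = n*(n/3 + 1)*(n - 7/3)*(n - 5/3)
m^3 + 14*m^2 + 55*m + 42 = (m + 1)*(m + 6)*(m + 7)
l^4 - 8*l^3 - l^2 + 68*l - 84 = (l - 7)*(l - 2)^2*(l + 3)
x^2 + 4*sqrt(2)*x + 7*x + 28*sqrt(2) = (x + 7)*(x + 4*sqrt(2))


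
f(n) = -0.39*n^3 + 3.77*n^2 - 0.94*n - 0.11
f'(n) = -1.17*n^2 + 7.54*n - 0.94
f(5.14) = 41.70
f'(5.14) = 6.90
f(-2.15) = 23.21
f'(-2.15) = -22.56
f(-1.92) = 18.35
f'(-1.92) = -19.73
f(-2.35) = 27.98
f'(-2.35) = -25.12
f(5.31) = 42.81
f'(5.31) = 6.11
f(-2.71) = 37.89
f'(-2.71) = -29.97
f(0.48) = 0.26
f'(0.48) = 2.41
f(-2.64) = 35.82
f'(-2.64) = -29.00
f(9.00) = 12.49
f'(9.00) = -27.85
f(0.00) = -0.11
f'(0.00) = -0.94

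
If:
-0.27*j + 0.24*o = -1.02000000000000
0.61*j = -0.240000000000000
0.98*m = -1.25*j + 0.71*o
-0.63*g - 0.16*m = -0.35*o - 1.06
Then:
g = -0.19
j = -0.39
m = -2.90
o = -4.69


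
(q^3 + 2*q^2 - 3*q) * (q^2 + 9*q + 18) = q^5 + 11*q^4 + 33*q^3 + 9*q^2 - 54*q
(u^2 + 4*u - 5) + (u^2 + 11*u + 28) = 2*u^2 + 15*u + 23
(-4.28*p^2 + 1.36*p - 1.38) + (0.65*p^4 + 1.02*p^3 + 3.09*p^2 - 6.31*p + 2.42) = 0.65*p^4 + 1.02*p^3 - 1.19*p^2 - 4.95*p + 1.04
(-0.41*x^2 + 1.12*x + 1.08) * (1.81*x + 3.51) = -0.7421*x^3 + 0.5881*x^2 + 5.886*x + 3.7908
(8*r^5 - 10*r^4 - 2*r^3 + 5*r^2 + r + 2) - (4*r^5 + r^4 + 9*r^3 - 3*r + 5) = 4*r^5 - 11*r^4 - 11*r^3 + 5*r^2 + 4*r - 3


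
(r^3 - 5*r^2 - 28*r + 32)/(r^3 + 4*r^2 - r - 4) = (r - 8)/(r + 1)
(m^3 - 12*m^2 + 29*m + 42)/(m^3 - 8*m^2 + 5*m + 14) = (m - 6)/(m - 2)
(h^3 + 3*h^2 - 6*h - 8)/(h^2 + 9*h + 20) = (h^2 - h - 2)/(h + 5)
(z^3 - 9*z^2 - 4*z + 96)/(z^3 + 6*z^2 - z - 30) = (z^2 - 12*z + 32)/(z^2 + 3*z - 10)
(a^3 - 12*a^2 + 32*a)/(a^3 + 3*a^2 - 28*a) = (a - 8)/(a + 7)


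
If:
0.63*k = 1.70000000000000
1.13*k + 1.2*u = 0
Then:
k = 2.70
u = -2.54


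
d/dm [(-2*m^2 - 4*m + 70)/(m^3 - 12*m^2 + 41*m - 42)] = 2*(m^4 + 4*m^3 - 170*m^2 + 924*m - 1351)/(m^6 - 24*m^5 + 226*m^4 - 1068*m^3 + 2689*m^2 - 3444*m + 1764)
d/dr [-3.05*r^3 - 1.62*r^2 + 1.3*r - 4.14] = -9.15*r^2 - 3.24*r + 1.3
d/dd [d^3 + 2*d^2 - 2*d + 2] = 3*d^2 + 4*d - 2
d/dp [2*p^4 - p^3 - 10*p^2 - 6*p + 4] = 8*p^3 - 3*p^2 - 20*p - 6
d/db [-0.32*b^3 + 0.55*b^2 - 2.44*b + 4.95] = -0.96*b^2 + 1.1*b - 2.44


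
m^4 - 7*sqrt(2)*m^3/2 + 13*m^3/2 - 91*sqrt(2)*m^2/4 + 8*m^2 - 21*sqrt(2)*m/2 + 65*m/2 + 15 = (m + 1/2)*(m + 6)*(m - 5*sqrt(2)/2)*(m - sqrt(2))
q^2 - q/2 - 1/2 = (q - 1)*(q + 1/2)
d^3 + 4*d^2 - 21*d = d*(d - 3)*(d + 7)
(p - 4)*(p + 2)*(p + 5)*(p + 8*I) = p^4 + 3*p^3 + 8*I*p^3 - 18*p^2 + 24*I*p^2 - 40*p - 144*I*p - 320*I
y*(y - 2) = y^2 - 2*y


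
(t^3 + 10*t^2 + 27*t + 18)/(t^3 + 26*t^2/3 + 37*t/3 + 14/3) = 3*(t^2 + 9*t + 18)/(3*t^2 + 23*t + 14)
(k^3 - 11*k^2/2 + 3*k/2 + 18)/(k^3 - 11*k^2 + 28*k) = (2*k^2 - 3*k - 9)/(2*k*(k - 7))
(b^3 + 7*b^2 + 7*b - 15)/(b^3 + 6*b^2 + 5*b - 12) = (b + 5)/(b + 4)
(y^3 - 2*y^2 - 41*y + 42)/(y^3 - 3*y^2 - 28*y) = (y^2 + 5*y - 6)/(y*(y + 4))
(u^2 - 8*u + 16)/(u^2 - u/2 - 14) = 2*(u - 4)/(2*u + 7)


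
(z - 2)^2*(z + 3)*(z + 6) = z^4 + 5*z^3 - 14*z^2 - 36*z + 72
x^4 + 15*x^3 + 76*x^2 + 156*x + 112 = (x + 2)^2*(x + 4)*(x + 7)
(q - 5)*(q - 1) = q^2 - 6*q + 5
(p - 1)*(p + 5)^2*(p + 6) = p^4 + 15*p^3 + 69*p^2 + 65*p - 150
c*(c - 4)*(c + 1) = c^3 - 3*c^2 - 4*c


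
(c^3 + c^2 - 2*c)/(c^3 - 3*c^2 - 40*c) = (-c^2 - c + 2)/(-c^2 + 3*c + 40)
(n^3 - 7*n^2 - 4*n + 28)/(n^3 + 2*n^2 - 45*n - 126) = (n^2 - 4)/(n^2 + 9*n + 18)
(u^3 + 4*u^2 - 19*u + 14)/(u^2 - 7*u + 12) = (u^3 + 4*u^2 - 19*u + 14)/(u^2 - 7*u + 12)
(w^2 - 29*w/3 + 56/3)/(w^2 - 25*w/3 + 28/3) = (3*w - 8)/(3*w - 4)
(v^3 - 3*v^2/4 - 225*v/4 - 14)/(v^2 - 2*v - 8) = (-4*v^3 + 3*v^2 + 225*v + 56)/(4*(-v^2 + 2*v + 8))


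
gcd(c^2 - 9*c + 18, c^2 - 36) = c - 6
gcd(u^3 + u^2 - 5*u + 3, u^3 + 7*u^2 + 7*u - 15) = u^2 + 2*u - 3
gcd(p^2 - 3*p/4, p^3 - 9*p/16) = p^2 - 3*p/4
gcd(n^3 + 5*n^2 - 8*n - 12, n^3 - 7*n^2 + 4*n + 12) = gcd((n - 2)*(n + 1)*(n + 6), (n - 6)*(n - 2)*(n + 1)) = n^2 - n - 2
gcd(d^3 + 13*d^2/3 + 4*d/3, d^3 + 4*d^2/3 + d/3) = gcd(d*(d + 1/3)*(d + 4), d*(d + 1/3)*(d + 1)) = d^2 + d/3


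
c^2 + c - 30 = (c - 5)*(c + 6)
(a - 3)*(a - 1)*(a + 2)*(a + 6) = a^4 + 4*a^3 - 17*a^2 - 24*a + 36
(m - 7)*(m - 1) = m^2 - 8*m + 7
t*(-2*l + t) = -2*l*t + t^2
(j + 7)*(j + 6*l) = j^2 + 6*j*l + 7*j + 42*l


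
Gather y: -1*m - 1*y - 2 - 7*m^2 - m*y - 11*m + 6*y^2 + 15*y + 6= -7*m^2 - 12*m + 6*y^2 + y*(14 - m) + 4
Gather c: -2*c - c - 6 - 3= -3*c - 9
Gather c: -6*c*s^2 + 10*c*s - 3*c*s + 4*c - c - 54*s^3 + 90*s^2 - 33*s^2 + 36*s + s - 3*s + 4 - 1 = c*(-6*s^2 + 7*s + 3) - 54*s^3 + 57*s^2 + 34*s + 3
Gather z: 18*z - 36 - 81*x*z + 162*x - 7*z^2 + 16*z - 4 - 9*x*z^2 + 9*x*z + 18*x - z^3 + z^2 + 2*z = 180*x - z^3 + z^2*(-9*x - 6) + z*(36 - 72*x) - 40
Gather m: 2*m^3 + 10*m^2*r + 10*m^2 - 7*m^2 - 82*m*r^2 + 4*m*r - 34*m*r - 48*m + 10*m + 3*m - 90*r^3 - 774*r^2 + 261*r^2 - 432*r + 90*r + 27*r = 2*m^3 + m^2*(10*r + 3) + m*(-82*r^2 - 30*r - 35) - 90*r^3 - 513*r^2 - 315*r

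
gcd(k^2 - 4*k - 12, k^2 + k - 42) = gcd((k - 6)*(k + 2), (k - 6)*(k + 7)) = k - 6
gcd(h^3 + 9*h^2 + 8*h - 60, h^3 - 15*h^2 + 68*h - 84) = h - 2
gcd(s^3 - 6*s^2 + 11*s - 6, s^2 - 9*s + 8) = s - 1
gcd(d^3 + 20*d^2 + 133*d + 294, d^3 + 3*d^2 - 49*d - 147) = d + 7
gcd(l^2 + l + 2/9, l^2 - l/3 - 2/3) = l + 2/3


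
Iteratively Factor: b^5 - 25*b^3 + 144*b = (b)*(b^4 - 25*b^2 + 144) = b*(b - 4)*(b^3 + 4*b^2 - 9*b - 36) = b*(b - 4)*(b + 4)*(b^2 - 9) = b*(b - 4)*(b - 3)*(b + 4)*(b + 3)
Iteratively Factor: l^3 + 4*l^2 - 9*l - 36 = (l - 3)*(l^2 + 7*l + 12) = (l - 3)*(l + 4)*(l + 3)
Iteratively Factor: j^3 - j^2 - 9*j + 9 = (j - 3)*(j^2 + 2*j - 3) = (j - 3)*(j - 1)*(j + 3)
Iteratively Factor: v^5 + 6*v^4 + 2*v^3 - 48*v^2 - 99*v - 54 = (v + 1)*(v^4 + 5*v^3 - 3*v^2 - 45*v - 54) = (v + 1)*(v + 2)*(v^3 + 3*v^2 - 9*v - 27) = (v + 1)*(v + 2)*(v + 3)*(v^2 - 9) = (v + 1)*(v + 2)*(v + 3)^2*(v - 3)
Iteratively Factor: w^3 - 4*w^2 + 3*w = (w - 3)*(w^2 - w) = w*(w - 3)*(w - 1)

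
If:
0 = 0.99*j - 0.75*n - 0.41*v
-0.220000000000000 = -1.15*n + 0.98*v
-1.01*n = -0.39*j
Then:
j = -0.18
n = -0.07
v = -0.31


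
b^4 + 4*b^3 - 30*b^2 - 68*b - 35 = (b - 5)*(b + 1)^2*(b + 7)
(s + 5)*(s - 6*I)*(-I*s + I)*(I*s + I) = s^4 + 5*s^3 - 6*I*s^3 - s^2 - 30*I*s^2 - 5*s + 6*I*s + 30*I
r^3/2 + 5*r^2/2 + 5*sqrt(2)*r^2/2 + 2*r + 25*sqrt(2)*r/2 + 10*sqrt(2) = (r/2 + 1/2)*(r + 4)*(r + 5*sqrt(2))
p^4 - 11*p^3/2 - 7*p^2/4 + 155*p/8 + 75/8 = (p - 5)*(p - 5/2)*(p + 1/2)*(p + 3/2)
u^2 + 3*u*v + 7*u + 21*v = (u + 7)*(u + 3*v)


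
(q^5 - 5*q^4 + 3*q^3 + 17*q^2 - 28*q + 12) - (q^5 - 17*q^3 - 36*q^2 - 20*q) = -5*q^4 + 20*q^3 + 53*q^2 - 8*q + 12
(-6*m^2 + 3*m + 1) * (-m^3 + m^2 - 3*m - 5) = 6*m^5 - 9*m^4 + 20*m^3 + 22*m^2 - 18*m - 5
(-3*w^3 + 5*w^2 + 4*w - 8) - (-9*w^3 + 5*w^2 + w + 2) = 6*w^3 + 3*w - 10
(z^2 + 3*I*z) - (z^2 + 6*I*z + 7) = -3*I*z - 7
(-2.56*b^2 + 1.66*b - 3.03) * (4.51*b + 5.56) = -11.5456*b^3 - 6.747*b^2 - 4.4357*b - 16.8468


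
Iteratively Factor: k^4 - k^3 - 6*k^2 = (k + 2)*(k^3 - 3*k^2) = (k - 3)*(k + 2)*(k^2) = k*(k - 3)*(k + 2)*(k)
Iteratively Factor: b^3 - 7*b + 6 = (b - 2)*(b^2 + 2*b - 3) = (b - 2)*(b + 3)*(b - 1)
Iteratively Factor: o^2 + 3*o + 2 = (o + 1)*(o + 2)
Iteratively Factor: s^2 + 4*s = (s + 4)*(s)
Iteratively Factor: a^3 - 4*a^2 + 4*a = (a - 2)*(a^2 - 2*a) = a*(a - 2)*(a - 2)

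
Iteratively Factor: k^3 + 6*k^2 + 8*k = (k + 4)*(k^2 + 2*k) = (k + 2)*(k + 4)*(k)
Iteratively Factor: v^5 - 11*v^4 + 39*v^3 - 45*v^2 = (v - 5)*(v^4 - 6*v^3 + 9*v^2) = (v - 5)*(v - 3)*(v^3 - 3*v^2) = v*(v - 5)*(v - 3)*(v^2 - 3*v) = v*(v - 5)*(v - 3)^2*(v)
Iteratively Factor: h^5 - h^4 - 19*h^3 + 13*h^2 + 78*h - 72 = (h - 1)*(h^4 - 19*h^2 - 6*h + 72) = (h - 4)*(h - 1)*(h^3 + 4*h^2 - 3*h - 18) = (h - 4)*(h - 1)*(h + 3)*(h^2 + h - 6) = (h - 4)*(h - 1)*(h + 3)^2*(h - 2)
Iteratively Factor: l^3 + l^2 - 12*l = (l - 3)*(l^2 + 4*l) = l*(l - 3)*(l + 4)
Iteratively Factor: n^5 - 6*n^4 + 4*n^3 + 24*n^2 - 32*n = (n - 2)*(n^4 - 4*n^3 - 4*n^2 + 16*n) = (n - 4)*(n - 2)*(n^3 - 4*n) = n*(n - 4)*(n - 2)*(n^2 - 4) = n*(n - 4)*(n - 2)^2*(n + 2)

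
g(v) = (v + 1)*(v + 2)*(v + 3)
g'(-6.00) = 47.00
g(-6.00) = -60.00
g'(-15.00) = 506.00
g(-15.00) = -2184.00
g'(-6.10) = 49.43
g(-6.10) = -64.82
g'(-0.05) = 10.41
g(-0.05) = 5.46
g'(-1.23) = 0.78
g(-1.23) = -0.31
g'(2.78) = 67.55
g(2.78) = 104.44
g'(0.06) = 11.73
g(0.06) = 6.68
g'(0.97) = 25.46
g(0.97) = 23.23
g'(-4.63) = 19.75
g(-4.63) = -15.56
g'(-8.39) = 121.50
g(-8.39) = -254.53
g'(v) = (v + 1)*(v + 2) + (v + 1)*(v + 3) + (v + 2)*(v + 3)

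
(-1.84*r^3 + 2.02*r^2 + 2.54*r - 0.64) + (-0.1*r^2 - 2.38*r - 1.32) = -1.84*r^3 + 1.92*r^2 + 0.16*r - 1.96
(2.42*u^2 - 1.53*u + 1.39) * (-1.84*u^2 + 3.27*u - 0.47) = -4.4528*u^4 + 10.7286*u^3 - 8.6981*u^2 + 5.2644*u - 0.6533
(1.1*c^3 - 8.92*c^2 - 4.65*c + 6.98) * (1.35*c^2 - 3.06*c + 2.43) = 1.485*c^5 - 15.408*c^4 + 23.6907*c^3 + 1.9764*c^2 - 32.6583*c + 16.9614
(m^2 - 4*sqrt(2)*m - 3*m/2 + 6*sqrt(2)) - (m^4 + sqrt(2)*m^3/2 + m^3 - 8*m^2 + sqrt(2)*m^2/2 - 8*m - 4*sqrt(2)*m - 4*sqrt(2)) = -m^4 - m^3 - sqrt(2)*m^3/2 - sqrt(2)*m^2/2 + 9*m^2 + 13*m/2 + 10*sqrt(2)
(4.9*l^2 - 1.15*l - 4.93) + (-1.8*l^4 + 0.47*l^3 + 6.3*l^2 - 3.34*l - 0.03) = -1.8*l^4 + 0.47*l^3 + 11.2*l^2 - 4.49*l - 4.96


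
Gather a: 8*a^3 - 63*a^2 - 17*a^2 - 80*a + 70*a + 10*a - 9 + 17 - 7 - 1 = 8*a^3 - 80*a^2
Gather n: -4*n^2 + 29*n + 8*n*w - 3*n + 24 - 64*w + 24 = -4*n^2 + n*(8*w + 26) - 64*w + 48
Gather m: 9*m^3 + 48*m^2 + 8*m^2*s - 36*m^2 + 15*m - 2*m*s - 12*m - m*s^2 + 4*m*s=9*m^3 + m^2*(8*s + 12) + m*(-s^2 + 2*s + 3)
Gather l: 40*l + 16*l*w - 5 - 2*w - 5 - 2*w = l*(16*w + 40) - 4*w - 10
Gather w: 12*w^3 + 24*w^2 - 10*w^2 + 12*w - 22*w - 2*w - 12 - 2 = 12*w^3 + 14*w^2 - 12*w - 14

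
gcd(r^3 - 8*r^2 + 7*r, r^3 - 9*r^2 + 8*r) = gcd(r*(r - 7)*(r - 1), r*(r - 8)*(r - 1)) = r^2 - r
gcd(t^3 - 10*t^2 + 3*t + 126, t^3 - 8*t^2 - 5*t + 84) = t^2 - 4*t - 21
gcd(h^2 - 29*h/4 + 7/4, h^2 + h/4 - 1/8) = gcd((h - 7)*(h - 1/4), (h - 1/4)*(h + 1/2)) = h - 1/4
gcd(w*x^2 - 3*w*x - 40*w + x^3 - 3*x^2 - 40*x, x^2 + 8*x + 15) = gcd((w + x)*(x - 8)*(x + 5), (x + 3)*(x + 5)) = x + 5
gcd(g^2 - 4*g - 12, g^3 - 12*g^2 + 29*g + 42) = g - 6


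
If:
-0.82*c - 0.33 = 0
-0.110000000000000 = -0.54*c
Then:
No Solution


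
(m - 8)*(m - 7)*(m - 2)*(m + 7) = m^4 - 10*m^3 - 33*m^2 + 490*m - 784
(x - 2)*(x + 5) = x^2 + 3*x - 10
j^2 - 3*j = j*(j - 3)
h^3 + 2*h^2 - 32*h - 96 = (h - 6)*(h + 4)^2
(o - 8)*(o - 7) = o^2 - 15*o + 56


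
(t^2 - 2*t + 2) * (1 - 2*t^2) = -2*t^4 + 4*t^3 - 3*t^2 - 2*t + 2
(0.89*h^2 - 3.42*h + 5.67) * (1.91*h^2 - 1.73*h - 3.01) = 1.6999*h^4 - 8.0719*h^3 + 14.0674*h^2 + 0.485099999999999*h - 17.0667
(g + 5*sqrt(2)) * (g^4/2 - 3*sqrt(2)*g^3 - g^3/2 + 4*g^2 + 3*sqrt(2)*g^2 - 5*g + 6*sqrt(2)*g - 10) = g^5/2 - sqrt(2)*g^4/2 - g^4/2 - 26*g^3 + sqrt(2)*g^3/2 + 25*g^2 + 26*sqrt(2)*g^2 - 25*sqrt(2)*g + 50*g - 50*sqrt(2)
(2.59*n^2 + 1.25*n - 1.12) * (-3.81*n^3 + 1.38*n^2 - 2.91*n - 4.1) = -9.8679*n^5 - 1.1883*n^4 - 1.5447*n^3 - 15.8021*n^2 - 1.8658*n + 4.592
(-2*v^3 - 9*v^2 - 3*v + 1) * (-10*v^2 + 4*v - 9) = 20*v^5 + 82*v^4 + 12*v^3 + 59*v^2 + 31*v - 9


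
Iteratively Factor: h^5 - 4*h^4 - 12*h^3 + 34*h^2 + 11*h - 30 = (h - 2)*(h^4 - 2*h^3 - 16*h^2 + 2*h + 15) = (h - 2)*(h - 1)*(h^3 - h^2 - 17*h - 15) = (h - 2)*(h - 1)*(h + 3)*(h^2 - 4*h - 5) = (h - 5)*(h - 2)*(h - 1)*(h + 3)*(h + 1)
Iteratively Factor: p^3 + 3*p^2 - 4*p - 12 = (p - 2)*(p^2 + 5*p + 6) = (p - 2)*(p + 2)*(p + 3)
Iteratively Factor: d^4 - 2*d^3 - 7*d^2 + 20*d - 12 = (d + 3)*(d^3 - 5*d^2 + 8*d - 4) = (d - 2)*(d + 3)*(d^2 - 3*d + 2) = (d - 2)*(d - 1)*(d + 3)*(d - 2)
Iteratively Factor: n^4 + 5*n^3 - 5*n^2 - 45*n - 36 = (n + 4)*(n^3 + n^2 - 9*n - 9) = (n + 3)*(n + 4)*(n^2 - 2*n - 3) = (n - 3)*(n + 3)*(n + 4)*(n + 1)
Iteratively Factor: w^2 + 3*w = (w + 3)*(w)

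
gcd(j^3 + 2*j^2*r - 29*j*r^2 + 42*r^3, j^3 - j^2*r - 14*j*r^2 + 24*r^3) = j^2 - 5*j*r + 6*r^2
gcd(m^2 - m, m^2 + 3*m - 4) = m - 1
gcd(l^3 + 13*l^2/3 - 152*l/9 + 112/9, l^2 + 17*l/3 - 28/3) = l^2 + 17*l/3 - 28/3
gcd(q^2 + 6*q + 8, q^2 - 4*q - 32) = q + 4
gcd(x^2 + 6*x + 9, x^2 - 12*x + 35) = 1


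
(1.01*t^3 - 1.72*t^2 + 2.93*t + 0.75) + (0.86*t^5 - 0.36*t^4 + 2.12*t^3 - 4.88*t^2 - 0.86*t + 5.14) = 0.86*t^5 - 0.36*t^4 + 3.13*t^3 - 6.6*t^2 + 2.07*t + 5.89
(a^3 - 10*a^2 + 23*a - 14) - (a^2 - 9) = a^3 - 11*a^2 + 23*a - 5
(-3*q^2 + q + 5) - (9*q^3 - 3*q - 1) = -9*q^3 - 3*q^2 + 4*q + 6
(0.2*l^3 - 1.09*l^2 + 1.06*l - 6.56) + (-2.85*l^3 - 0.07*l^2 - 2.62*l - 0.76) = -2.65*l^3 - 1.16*l^2 - 1.56*l - 7.32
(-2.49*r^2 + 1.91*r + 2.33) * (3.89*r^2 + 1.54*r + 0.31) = -9.6861*r^4 + 3.5953*r^3 + 11.2332*r^2 + 4.1803*r + 0.7223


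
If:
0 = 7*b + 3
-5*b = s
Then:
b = -3/7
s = 15/7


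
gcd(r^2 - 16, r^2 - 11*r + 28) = r - 4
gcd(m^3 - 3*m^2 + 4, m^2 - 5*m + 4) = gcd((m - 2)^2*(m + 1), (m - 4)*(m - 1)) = 1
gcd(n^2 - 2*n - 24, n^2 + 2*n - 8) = n + 4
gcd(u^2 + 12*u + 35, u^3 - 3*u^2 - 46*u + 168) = u + 7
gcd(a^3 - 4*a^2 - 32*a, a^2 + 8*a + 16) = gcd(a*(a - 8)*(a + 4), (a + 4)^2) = a + 4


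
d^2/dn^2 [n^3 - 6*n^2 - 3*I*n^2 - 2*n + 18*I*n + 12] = 6*n - 12 - 6*I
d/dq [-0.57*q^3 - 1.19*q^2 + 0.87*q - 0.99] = -1.71*q^2 - 2.38*q + 0.87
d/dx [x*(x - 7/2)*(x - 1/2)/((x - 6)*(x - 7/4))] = 2*(8*x^4 - 124*x^3 + 486*x^2 - 672*x + 147)/(16*x^4 - 248*x^3 + 1297*x^2 - 2604*x + 1764)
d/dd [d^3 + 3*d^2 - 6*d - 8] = 3*d^2 + 6*d - 6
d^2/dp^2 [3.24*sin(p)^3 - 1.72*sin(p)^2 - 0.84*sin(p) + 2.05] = -29.16*sin(p)^3 + 6.88*sin(p)^2 + 20.28*sin(p) - 3.44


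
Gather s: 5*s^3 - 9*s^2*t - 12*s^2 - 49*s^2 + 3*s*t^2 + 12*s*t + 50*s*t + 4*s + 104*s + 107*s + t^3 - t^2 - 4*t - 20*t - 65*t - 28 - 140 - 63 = 5*s^3 + s^2*(-9*t - 61) + s*(3*t^2 + 62*t + 215) + t^3 - t^2 - 89*t - 231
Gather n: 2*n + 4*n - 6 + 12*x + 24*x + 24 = 6*n + 36*x + 18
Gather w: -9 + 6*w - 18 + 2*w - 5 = 8*w - 32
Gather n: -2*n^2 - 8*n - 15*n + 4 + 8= -2*n^2 - 23*n + 12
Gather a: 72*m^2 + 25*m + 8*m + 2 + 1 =72*m^2 + 33*m + 3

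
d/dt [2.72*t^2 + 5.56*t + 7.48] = 5.44*t + 5.56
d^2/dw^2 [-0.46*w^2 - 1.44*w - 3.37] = -0.920000000000000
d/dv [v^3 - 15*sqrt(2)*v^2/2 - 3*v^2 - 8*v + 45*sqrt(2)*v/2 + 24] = 3*v^2 - 15*sqrt(2)*v - 6*v - 8 + 45*sqrt(2)/2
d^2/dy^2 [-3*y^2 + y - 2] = -6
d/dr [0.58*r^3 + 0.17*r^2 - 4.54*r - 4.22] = 1.74*r^2 + 0.34*r - 4.54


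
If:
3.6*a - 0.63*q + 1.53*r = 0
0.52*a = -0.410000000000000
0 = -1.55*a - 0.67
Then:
No Solution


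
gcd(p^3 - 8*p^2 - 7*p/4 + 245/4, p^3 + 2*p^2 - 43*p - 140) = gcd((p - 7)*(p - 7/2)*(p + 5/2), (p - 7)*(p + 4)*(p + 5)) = p - 7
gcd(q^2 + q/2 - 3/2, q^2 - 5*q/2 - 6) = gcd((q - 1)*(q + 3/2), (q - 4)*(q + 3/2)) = q + 3/2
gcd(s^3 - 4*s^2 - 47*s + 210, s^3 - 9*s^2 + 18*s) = s - 6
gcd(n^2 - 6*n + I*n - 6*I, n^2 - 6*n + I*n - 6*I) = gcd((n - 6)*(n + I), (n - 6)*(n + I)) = n^2 + n*(-6 + I) - 6*I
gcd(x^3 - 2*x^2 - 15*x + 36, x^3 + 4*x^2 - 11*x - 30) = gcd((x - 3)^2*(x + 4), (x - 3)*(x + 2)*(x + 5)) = x - 3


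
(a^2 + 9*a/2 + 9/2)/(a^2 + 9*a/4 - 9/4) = 2*(2*a + 3)/(4*a - 3)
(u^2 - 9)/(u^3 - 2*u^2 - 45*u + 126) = (u + 3)/(u^2 + u - 42)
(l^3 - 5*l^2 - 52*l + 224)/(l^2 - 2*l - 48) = (l^2 + 3*l - 28)/(l + 6)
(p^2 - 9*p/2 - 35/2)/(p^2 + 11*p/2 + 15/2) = (p - 7)/(p + 3)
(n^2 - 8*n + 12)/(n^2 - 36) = (n - 2)/(n + 6)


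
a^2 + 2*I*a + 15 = (a - 3*I)*(a + 5*I)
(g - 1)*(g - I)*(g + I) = g^3 - g^2 + g - 1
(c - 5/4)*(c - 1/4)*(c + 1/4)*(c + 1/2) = c^4 - 3*c^3/4 - 11*c^2/16 + 3*c/64 + 5/128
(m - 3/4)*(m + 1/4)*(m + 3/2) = m^3 + m^2 - 15*m/16 - 9/32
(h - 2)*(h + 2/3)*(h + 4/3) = h^3 - 28*h/9 - 16/9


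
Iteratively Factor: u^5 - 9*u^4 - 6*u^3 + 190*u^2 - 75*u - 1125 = (u + 3)*(u^4 - 12*u^3 + 30*u^2 + 100*u - 375) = (u - 5)*(u + 3)*(u^3 - 7*u^2 - 5*u + 75) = (u - 5)^2*(u + 3)*(u^2 - 2*u - 15) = (u - 5)^2*(u + 3)^2*(u - 5)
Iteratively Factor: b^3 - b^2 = (b)*(b^2 - b) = b*(b - 1)*(b)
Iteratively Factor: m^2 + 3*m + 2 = (m + 2)*(m + 1)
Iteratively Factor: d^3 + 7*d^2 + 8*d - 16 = (d + 4)*(d^2 + 3*d - 4) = (d - 1)*(d + 4)*(d + 4)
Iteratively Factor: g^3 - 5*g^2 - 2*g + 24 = (g - 4)*(g^2 - g - 6) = (g - 4)*(g - 3)*(g + 2)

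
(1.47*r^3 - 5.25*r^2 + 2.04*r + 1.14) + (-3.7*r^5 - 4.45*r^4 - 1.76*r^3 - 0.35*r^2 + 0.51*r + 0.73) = -3.7*r^5 - 4.45*r^4 - 0.29*r^3 - 5.6*r^2 + 2.55*r + 1.87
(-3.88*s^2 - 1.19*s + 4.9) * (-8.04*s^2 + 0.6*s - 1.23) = 31.1952*s^4 + 7.2396*s^3 - 35.3376*s^2 + 4.4037*s - 6.027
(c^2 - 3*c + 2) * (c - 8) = c^3 - 11*c^2 + 26*c - 16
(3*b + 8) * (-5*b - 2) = -15*b^2 - 46*b - 16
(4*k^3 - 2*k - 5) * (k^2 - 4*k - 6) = 4*k^5 - 16*k^4 - 26*k^3 + 3*k^2 + 32*k + 30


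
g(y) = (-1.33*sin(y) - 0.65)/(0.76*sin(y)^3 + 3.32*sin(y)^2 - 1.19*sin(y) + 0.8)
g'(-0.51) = -0.56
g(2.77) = -1.35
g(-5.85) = -1.28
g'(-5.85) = 1.19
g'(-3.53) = -0.93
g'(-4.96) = 0.20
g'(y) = (-1.33*sin(y) - 0.65)*(-2.28*sin(y)^2*cos(y) - 6.64*sin(y)*cos(y) + 1.19*cos(y))/(0.76*sin(y)^3 + 3.32*sin(y)^2 - 1.19*sin(y) + 0.8)^2 - 1.33*cos(y)/(0.76*sin(y)^3 + 3.32*sin(y)^2 - 1.19*sin(y) + 0.8)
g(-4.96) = -0.56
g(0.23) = -1.34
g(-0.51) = -0.00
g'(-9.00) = 0.77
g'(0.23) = -1.01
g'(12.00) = -0.45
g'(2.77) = -0.79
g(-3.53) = -1.33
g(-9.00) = -0.06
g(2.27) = -0.77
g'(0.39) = 0.94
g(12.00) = 0.03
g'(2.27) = -0.79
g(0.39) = -1.33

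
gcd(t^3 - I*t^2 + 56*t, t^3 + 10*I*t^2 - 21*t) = t^2 + 7*I*t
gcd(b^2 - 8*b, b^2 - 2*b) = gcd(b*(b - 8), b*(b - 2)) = b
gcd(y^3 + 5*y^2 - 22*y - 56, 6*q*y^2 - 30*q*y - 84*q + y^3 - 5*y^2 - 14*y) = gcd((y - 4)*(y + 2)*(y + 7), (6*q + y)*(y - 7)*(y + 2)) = y + 2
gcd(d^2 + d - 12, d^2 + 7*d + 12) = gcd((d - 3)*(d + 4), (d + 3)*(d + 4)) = d + 4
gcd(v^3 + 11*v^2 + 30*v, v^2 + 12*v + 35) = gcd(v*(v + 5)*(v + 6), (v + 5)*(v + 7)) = v + 5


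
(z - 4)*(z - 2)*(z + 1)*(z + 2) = z^4 - 3*z^3 - 8*z^2 + 12*z + 16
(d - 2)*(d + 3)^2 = d^3 + 4*d^2 - 3*d - 18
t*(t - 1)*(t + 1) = t^3 - t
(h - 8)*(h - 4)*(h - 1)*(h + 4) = h^4 - 9*h^3 - 8*h^2 + 144*h - 128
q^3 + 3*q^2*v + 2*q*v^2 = q*(q + v)*(q + 2*v)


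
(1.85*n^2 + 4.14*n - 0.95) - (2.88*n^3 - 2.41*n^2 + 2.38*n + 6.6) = -2.88*n^3 + 4.26*n^2 + 1.76*n - 7.55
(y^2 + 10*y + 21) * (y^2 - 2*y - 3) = y^4 + 8*y^3 - 2*y^2 - 72*y - 63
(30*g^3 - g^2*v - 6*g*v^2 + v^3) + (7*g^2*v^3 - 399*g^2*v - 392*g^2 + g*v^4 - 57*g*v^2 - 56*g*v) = 30*g^3 + 7*g^2*v^3 - 400*g^2*v - 392*g^2 + g*v^4 - 63*g*v^2 - 56*g*v + v^3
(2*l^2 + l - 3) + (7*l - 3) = 2*l^2 + 8*l - 6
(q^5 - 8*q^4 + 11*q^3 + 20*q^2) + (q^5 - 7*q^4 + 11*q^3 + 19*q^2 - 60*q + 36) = 2*q^5 - 15*q^4 + 22*q^3 + 39*q^2 - 60*q + 36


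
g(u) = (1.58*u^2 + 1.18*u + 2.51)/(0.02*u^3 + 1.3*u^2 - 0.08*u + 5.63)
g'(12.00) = -0.02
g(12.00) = 1.08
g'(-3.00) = -0.15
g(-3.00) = 0.77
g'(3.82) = 0.02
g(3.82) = 1.18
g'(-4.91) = -0.09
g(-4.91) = 0.99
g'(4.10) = 0.01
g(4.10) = 1.19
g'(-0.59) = -0.01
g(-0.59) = 0.39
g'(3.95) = 0.02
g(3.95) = 1.19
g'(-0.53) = 0.01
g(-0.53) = 0.39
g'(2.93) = 0.07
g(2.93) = 1.14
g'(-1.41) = -0.18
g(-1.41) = 0.48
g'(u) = (3.16*u + 1.18)/(0.02*u^3 + 1.3*u^2 - 0.08*u + 5.63) + (-0.06*u^2 - 2.6*u + 0.08)*(1.58*u^2 + 1.18*u + 2.51)/(0.02*u^3 + 1.3*u^2 - 0.08*u + 5.63)^2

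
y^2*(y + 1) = y^3 + y^2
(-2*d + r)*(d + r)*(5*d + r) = -10*d^3 - 7*d^2*r + 4*d*r^2 + r^3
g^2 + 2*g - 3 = (g - 1)*(g + 3)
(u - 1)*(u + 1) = u^2 - 1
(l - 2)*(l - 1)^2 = l^3 - 4*l^2 + 5*l - 2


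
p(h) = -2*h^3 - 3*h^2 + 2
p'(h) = -6*h^2 - 6*h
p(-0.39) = 1.66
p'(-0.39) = 1.43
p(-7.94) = 814.00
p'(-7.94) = -330.62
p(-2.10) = 7.29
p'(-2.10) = -13.86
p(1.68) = -15.95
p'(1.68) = -27.01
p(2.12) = -30.54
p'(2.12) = -39.69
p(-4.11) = 90.18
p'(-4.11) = -76.69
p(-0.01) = 2.00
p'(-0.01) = 0.06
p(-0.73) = 1.18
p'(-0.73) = 1.18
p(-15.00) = 6077.00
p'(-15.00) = -1260.00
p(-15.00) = 6077.00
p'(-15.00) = -1260.00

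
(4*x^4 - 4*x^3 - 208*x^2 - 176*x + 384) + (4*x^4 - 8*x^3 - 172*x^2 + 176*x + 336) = 8*x^4 - 12*x^3 - 380*x^2 + 720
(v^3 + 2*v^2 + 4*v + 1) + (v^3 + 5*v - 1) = 2*v^3 + 2*v^2 + 9*v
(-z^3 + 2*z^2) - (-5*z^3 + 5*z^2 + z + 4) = 4*z^3 - 3*z^2 - z - 4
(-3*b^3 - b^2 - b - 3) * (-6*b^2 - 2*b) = 18*b^5 + 12*b^4 + 8*b^3 + 20*b^2 + 6*b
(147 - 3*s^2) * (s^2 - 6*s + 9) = -3*s^4 + 18*s^3 + 120*s^2 - 882*s + 1323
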